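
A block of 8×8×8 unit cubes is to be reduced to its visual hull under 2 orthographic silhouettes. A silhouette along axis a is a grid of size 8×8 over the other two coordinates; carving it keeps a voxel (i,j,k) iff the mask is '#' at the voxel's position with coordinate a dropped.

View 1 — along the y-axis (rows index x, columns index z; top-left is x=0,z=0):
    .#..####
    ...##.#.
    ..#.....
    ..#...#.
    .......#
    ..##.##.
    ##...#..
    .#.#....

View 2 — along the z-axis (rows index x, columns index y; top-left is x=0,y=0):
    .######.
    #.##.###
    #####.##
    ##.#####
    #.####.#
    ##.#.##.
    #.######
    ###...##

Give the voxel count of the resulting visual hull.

voxel count = 126

before carving: 512 voxels (8×8×8)
carve view 1 (along y, XZ-mask fill 21/64): 168 voxels remain
carve view 2 (along z, XY-mask fill 49/64): 126 voxels remain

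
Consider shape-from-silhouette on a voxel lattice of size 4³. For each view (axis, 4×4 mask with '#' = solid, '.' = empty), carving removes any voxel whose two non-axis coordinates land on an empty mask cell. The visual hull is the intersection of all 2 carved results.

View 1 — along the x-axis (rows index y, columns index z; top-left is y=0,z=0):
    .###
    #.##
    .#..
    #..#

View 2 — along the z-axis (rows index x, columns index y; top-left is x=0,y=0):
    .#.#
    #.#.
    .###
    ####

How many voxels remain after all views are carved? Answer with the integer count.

initial block: 4^3 = 64
[1] x-view keeps 9 columns → grid now 36
[2] z-view keeps 11 columns → grid now 24

remaining voxels: 24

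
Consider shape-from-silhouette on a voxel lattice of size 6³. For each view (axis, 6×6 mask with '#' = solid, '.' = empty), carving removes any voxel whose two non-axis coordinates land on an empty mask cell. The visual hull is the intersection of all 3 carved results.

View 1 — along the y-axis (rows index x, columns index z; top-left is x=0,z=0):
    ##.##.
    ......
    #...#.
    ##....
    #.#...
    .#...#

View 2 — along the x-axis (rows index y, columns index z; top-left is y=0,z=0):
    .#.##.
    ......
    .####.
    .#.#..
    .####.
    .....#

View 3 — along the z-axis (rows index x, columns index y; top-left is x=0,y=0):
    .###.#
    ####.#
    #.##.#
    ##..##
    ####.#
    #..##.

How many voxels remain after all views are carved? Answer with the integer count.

start: 6×6×6 = 216 voxels
  1. axis=1 (XZ plane), |mask|=12  ⇒  voxels=72
  2. axis=0 (YZ plane), |mask|=14  ⇒  voxels=25
  3. axis=2 (XY plane), |mask|=25  ⇒  voxels=13

remaining voxels: 13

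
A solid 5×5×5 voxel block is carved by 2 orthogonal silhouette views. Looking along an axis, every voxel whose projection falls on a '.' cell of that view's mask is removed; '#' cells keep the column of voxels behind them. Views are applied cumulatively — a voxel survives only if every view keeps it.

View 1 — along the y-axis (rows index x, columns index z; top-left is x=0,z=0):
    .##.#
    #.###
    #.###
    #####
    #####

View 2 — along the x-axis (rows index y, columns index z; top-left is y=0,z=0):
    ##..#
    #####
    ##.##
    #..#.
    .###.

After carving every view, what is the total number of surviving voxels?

|visual hull| = 69

start: 5×5×5 = 125 voxels
after view 1 [y-axis, 21 of 25 cells solid] → remaining = 105
after view 2 [x-axis, 17 of 25 cells solid] → remaining = 69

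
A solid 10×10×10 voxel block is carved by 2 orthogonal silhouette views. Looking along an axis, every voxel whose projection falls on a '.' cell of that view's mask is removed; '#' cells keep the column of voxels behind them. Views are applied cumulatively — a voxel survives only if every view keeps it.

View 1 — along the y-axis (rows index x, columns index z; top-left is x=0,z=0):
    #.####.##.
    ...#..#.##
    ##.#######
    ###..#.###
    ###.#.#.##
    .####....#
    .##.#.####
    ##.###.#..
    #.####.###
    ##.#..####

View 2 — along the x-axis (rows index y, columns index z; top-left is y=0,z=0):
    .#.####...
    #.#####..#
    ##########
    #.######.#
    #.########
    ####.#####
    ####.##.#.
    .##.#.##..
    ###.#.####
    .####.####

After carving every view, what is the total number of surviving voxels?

before carving: 1000 voxels (10×10×10)
  1. axis=1 (XZ plane), |mask|=67  ⇒  voxels=670
  2. axis=0 (YZ plane), |mask|=76  ⇒  voxels=502

502 voxels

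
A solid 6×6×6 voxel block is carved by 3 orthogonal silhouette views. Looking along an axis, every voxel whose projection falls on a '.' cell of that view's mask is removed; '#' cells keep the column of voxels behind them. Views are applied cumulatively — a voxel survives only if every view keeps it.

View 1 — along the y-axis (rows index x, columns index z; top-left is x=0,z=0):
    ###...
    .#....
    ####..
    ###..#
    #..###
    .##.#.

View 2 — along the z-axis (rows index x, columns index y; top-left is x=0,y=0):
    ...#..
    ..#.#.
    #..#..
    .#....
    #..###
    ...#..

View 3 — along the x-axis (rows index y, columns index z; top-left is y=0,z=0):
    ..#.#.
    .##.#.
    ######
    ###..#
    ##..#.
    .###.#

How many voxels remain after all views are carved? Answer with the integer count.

full grid |V| = 216
carve view 1 (along y, XZ-mask fill 19/36): 114 voxels remain
carve view 2 (along z, XY-mask fill 11/36): 36 voxels remain
carve view 3 (along x, YZ-mask fill 22/36): 20 voxels remain

voxel count = 20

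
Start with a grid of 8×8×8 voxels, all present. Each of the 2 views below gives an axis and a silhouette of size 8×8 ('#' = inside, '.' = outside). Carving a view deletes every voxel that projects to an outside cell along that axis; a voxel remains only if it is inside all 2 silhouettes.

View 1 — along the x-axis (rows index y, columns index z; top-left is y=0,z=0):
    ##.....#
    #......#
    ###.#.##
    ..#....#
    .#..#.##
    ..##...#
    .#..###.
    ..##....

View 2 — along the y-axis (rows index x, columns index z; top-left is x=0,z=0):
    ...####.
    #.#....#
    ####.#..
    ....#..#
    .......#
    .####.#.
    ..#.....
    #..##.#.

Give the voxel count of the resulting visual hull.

start: 8×8×8 = 512 voxels
step 1: project along x, AND mask (26/64) → |grid| = 208
step 2: project along y, AND mask (25/64) → |grid| = 82

voxel count = 82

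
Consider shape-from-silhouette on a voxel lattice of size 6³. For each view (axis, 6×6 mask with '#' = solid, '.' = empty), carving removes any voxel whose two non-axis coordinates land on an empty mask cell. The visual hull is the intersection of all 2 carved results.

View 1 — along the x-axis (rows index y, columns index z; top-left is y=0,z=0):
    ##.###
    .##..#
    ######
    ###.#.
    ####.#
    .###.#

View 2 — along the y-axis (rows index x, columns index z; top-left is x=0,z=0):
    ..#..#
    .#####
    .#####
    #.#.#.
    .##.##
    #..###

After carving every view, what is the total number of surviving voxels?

voxel count = 103

initial block: 6^3 = 216
carve view 1 (along x, YZ-mask fill 27/36): 162 voxels remain
carve view 2 (along y, XZ-mask fill 23/36): 103 voxels remain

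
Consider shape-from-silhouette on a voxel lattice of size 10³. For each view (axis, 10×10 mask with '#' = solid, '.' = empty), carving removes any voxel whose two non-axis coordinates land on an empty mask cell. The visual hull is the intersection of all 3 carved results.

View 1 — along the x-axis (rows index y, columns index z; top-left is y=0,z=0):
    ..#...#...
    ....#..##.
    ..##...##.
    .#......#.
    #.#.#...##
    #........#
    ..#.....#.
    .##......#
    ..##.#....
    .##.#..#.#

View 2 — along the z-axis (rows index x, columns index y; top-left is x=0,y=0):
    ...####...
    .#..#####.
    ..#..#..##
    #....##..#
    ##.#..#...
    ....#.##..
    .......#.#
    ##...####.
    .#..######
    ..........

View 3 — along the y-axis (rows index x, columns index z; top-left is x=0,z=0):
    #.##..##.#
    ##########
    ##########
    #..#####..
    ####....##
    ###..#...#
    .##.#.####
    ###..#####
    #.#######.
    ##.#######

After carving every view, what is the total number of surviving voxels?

initial block: 10^3 = 1000
after view 1 [x-axis, 31 of 100 cells solid] → remaining = 310
after view 2 [z-axis, 40 of 100 cells solid] → remaining = 119
after view 3 [y-axis, 75 of 100 cells solid] → remaining = 93

93 voxels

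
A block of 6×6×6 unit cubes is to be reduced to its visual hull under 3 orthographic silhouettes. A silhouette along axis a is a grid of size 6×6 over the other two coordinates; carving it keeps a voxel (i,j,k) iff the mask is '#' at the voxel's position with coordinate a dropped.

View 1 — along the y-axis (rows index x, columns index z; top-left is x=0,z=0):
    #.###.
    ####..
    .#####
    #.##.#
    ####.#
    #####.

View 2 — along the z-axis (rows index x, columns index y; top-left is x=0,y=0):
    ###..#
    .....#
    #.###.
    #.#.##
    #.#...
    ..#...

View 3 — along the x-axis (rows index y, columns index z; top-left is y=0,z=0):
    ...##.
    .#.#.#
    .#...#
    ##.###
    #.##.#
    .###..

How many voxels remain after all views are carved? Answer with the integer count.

start: 6×6×6 = 216 voxels
step 1: project along y, AND mask (27/36) → |grid| = 162
step 2: project along z, AND mask (16/36) → |grid| = 71
step 3: project along x, AND mask (19/36) → |grid| = 31

remaining voxels: 31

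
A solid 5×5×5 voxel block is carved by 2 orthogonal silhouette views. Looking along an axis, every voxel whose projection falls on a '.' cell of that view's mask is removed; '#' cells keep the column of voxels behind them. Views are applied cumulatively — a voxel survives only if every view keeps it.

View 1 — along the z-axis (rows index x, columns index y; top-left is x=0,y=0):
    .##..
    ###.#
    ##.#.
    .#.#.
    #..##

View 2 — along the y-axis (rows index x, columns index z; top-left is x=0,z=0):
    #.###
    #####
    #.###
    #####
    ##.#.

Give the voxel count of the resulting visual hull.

full grid |V| = 125
carve view 1 (along z, XY-mask fill 14/25): 70 voxels remain
carve view 2 (along y, XZ-mask fill 21/25): 59 voxels remain

59 voxels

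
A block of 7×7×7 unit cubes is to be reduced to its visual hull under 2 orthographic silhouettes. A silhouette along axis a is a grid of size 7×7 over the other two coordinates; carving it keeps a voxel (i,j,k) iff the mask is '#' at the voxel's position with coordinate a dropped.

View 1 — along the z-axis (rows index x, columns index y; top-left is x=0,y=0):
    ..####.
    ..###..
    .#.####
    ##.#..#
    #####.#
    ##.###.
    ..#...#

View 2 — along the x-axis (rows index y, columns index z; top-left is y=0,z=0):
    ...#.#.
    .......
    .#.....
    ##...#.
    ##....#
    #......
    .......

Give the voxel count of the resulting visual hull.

full grid |V| = 343
step 1: project along z, AND mask (29/49) → |grid| = 203
step 2: project along x, AND mask (10/49) → |grid| = 46

remaining voxels: 46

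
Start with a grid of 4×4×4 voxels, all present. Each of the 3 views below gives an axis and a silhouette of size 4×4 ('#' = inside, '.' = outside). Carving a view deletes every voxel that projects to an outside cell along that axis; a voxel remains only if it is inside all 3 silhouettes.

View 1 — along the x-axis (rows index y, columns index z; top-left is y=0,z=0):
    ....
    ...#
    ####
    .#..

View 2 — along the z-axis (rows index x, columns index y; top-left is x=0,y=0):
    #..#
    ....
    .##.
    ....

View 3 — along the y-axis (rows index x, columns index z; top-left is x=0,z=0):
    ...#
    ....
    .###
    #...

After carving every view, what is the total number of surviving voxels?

initial block: 4^3 = 64
[1] x-view keeps 6 columns → grid now 24
[2] z-view keeps 4 columns → grid now 6
[3] y-view keeps 5 columns → grid now 4

voxel count = 4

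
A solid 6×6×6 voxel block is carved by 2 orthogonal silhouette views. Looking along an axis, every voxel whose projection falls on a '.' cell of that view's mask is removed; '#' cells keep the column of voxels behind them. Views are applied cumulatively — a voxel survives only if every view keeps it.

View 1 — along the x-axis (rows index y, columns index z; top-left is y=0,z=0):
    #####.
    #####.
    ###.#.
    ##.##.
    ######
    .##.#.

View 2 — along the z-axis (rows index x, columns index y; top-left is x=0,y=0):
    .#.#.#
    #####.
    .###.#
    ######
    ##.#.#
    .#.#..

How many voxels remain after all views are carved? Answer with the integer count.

full grid |V| = 216
step 1: project along x, AND mask (27/36) → |grid| = 162
step 2: project along z, AND mask (24/36) → |grid| = 105

105 voxels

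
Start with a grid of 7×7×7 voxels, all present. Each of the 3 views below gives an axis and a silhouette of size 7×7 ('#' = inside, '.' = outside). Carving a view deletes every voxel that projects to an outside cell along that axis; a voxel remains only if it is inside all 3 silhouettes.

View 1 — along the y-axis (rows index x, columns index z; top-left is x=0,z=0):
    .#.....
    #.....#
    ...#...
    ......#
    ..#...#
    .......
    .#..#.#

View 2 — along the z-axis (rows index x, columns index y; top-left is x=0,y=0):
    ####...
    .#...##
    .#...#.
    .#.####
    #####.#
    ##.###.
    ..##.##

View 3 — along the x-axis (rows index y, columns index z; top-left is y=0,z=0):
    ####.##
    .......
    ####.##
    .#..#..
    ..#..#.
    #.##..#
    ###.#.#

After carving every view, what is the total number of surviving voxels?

|visual hull| = 25

full grid |V| = 343
step 1: project along y, AND mask (10/49) → |grid| = 70
step 2: project along z, AND mask (29/49) → |grid| = 41
step 3: project along x, AND mask (25/49) → |grid| = 25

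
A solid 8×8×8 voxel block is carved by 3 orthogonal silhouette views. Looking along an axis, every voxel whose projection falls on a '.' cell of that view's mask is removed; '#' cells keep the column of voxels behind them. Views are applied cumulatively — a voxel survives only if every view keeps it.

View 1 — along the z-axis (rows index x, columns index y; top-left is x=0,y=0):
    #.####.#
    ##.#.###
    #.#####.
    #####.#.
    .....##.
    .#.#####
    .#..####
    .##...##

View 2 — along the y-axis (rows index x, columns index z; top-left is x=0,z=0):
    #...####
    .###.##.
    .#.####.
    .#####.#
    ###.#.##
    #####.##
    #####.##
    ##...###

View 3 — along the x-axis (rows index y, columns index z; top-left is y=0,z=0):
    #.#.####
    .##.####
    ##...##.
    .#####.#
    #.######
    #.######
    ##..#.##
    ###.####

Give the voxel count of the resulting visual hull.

start: 8×8×8 = 512 voxels
step 1: project along z, AND mask (41/64) → |grid| = 328
step 2: project along y, AND mask (46/64) → |grid| = 235
step 3: project along x, AND mask (48/64) → |grid| = 181

|visual hull| = 181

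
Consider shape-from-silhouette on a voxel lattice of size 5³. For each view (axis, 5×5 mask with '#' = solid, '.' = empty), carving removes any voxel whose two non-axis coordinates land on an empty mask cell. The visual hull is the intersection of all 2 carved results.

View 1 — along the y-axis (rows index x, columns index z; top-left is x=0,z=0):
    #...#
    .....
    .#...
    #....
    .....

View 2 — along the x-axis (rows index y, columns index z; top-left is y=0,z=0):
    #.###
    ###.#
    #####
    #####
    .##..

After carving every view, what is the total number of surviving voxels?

remaining voxels: 16

full grid |V| = 125
after view 1 [y-axis, 4 of 25 cells solid] → remaining = 20
after view 2 [x-axis, 20 of 25 cells solid] → remaining = 16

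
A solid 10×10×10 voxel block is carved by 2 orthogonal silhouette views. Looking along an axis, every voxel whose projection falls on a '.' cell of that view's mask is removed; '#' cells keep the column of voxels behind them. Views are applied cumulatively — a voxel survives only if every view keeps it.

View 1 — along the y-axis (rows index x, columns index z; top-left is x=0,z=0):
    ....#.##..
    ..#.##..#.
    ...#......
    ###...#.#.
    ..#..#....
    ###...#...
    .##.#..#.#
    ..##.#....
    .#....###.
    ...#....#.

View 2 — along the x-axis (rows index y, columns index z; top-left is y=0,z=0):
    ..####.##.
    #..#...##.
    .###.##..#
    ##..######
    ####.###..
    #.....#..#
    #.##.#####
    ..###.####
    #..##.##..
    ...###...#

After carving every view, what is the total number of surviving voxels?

186 voxels

before carving: 1000 voxels (10×10×10)
step 1: project along y, AND mask (33/100) → |grid| = 330
step 2: project along x, AND mask (58/100) → |grid| = 186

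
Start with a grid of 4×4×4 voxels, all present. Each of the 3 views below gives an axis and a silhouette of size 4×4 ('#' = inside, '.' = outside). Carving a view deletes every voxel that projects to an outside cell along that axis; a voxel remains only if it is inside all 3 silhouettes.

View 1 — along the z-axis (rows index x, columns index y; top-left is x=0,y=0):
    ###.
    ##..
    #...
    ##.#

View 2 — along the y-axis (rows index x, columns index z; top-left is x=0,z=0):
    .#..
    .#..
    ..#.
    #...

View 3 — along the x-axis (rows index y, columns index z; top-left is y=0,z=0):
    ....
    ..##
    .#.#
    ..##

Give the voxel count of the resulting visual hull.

full grid |V| = 64
[1] z-view keeps 9 columns → grid now 36
[2] y-view keeps 4 columns → grid now 9
[3] x-view keeps 6 columns → grid now 1

voxel count = 1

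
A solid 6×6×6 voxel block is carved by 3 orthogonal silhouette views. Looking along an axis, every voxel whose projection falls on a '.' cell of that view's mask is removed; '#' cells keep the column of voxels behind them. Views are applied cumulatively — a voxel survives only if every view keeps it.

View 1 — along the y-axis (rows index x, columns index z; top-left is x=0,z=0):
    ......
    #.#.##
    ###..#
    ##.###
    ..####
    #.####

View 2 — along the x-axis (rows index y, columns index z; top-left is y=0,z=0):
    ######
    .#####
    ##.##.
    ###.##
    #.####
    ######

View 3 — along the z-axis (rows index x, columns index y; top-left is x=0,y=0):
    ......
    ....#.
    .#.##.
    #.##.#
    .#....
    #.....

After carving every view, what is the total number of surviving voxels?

remaining voxels: 41

initial block: 6^3 = 216
step 1: project along y, AND mask (22/36) → |grid| = 132
step 2: project along x, AND mask (31/36) → |grid| = 114
step 3: project along z, AND mask (10/36) → |grid| = 41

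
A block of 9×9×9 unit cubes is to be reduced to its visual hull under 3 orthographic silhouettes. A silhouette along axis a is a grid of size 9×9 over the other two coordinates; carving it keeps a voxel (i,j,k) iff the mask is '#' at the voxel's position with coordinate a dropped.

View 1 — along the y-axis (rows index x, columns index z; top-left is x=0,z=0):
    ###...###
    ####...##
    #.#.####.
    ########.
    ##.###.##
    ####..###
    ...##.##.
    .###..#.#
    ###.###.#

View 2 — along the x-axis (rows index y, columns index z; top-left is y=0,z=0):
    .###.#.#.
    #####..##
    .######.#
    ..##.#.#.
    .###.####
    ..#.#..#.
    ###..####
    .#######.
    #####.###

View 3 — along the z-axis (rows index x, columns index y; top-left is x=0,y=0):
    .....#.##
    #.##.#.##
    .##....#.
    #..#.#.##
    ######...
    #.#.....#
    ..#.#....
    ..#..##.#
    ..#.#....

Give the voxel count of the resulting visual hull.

147 voxels

initial block: 9^3 = 729
V1 y: intersect with XZ mask (56 set) -- 504 left
V2 x: intersect with YZ mask (55 set) -- 345 left
V3 z: intersect with XY mask (34 set) -- 147 left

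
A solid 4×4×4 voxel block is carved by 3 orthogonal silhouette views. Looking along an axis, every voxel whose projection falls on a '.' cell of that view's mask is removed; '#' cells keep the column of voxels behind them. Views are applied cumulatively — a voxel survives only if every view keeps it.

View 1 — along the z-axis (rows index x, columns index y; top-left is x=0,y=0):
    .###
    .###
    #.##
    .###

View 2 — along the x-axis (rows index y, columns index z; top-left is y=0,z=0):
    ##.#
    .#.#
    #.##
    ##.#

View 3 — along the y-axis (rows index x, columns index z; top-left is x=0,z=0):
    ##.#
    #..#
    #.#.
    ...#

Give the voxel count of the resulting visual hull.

19 voxels

full grid |V| = 64
V1 z: intersect with XY mask (12 set) -- 48 left
V2 x: intersect with YZ mask (11 set) -- 33 left
V3 y: intersect with XZ mask (8 set) -- 19 left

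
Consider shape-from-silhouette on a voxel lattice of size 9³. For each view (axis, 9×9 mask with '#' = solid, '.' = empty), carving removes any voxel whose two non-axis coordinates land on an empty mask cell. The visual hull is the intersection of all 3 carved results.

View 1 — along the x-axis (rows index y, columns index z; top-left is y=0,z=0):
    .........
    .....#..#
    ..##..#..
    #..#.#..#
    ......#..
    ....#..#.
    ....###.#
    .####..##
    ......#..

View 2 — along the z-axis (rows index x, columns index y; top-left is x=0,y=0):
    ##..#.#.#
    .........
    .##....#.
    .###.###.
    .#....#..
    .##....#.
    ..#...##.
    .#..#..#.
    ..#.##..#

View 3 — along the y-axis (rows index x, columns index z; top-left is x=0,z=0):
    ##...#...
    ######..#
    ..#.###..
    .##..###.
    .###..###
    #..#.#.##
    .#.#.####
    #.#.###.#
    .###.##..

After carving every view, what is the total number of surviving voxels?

initial block: 9^3 = 729
V1 x: intersect with YZ mask (23 set) -- 207 left
V2 z: intersect with XY mask (29 set) -- 86 left
V3 y: intersect with XZ mask (47 set) -- 46 left

voxel count = 46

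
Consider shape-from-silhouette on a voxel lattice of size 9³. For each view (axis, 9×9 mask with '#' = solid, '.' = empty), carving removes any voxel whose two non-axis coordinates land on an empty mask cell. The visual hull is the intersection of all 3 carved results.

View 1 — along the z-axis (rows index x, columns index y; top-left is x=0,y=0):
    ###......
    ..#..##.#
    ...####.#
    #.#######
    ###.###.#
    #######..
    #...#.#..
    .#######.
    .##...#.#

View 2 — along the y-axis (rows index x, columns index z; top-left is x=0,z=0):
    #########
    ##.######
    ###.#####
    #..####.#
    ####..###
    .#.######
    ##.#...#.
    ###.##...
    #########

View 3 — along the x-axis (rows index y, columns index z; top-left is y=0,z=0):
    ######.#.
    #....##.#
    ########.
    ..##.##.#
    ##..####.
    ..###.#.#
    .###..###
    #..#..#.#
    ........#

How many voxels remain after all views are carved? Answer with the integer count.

193 voxels

before carving: 729 voxels (9×9×9)
  1. axis=2 (XY plane), |mask|=48  ⇒  voxels=432
  2. axis=1 (XZ plane), |mask|=63  ⇒  voxels=328
  3. axis=0 (YZ plane), |mask|=46  ⇒  voxels=193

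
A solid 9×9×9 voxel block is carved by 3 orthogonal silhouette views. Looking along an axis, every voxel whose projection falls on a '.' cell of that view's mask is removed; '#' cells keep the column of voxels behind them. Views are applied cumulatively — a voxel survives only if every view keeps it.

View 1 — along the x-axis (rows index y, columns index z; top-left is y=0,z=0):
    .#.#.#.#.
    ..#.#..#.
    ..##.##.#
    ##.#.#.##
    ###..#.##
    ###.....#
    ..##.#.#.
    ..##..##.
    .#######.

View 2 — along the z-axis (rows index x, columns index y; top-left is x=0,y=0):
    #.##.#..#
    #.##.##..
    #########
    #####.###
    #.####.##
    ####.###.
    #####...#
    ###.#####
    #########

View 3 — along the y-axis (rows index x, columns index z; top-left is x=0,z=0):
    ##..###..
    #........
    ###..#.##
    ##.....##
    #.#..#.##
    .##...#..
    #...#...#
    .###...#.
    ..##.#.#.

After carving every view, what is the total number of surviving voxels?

remaining voxels: 150

initial block: 9^3 = 729
after view 1 [x-axis, 43 of 81 cells solid] → remaining = 387
after view 2 [z-axis, 64 of 81 cells solid] → remaining = 308
after view 3 [y-axis, 35 of 81 cells solid] → remaining = 150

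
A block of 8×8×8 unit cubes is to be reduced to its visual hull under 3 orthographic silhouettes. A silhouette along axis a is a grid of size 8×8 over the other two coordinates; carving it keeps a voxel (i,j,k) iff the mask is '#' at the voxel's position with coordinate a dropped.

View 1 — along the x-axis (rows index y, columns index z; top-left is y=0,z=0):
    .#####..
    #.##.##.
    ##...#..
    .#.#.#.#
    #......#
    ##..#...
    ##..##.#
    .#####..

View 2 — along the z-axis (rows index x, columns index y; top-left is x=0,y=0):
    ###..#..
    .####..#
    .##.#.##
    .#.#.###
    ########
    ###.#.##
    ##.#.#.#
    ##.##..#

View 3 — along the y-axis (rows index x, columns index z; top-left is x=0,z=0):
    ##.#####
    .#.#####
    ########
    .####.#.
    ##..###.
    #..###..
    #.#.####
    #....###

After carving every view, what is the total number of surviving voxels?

initial block: 8^3 = 512
after view 1 [x-axis, 32 of 64 cells solid] → remaining = 256
after view 2 [z-axis, 43 of 64 cells solid] → remaining = 177
after view 3 [y-axis, 45 of 64 cells solid] → remaining = 121

121 voxels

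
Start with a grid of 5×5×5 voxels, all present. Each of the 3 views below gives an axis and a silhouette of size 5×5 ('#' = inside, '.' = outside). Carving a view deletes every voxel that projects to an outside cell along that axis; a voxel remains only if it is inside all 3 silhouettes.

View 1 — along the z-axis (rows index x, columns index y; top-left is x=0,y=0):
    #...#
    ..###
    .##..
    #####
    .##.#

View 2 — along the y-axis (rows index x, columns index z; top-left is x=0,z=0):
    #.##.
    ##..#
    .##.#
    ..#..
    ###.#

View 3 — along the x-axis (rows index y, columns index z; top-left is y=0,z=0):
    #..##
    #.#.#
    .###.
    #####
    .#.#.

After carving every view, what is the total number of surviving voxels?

initial block: 5^3 = 125
carve view 1 (along z, XY-mask fill 15/25): 75 voxels remain
carve view 2 (along y, XZ-mask fill 14/25): 38 voxels remain
carve view 3 (along x, YZ-mask fill 16/25): 21 voxels remain

21 voxels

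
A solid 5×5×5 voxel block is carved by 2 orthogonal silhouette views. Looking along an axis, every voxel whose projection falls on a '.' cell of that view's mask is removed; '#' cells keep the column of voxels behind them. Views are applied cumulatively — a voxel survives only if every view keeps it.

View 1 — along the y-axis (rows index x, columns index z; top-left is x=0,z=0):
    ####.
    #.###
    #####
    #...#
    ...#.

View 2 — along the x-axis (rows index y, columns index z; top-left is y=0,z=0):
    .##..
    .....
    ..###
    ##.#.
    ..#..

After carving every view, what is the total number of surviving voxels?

|visual hull| = 28

full grid |V| = 125
after view 1 [y-axis, 16 of 25 cells solid] → remaining = 80
after view 2 [x-axis, 9 of 25 cells solid] → remaining = 28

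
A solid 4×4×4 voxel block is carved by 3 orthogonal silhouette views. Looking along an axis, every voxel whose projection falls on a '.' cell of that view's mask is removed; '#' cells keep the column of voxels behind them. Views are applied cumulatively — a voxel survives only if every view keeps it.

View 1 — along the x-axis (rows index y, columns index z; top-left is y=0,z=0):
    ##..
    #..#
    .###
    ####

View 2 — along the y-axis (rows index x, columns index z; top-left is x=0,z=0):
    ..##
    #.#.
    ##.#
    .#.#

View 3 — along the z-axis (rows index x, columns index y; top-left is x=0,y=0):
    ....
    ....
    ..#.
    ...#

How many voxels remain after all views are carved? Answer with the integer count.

remaining voxels: 4

initial block: 4^3 = 64
  1. axis=0 (YZ plane), |mask|=11  ⇒  voxels=44
  2. axis=1 (XZ plane), |mask|=9  ⇒  voxels=25
  3. axis=2 (XY plane), |mask|=2  ⇒  voxels=4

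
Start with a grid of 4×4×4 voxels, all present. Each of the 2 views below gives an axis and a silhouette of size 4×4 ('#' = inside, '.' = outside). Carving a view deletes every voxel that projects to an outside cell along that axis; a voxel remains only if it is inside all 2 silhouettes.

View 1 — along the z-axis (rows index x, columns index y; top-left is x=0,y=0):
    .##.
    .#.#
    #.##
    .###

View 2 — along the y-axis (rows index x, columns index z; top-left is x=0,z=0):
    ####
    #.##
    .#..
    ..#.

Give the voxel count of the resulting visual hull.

remaining voxels: 20

start: 4×4×4 = 64 voxels
step 1: project along z, AND mask (10/16) → |grid| = 40
step 2: project along y, AND mask (9/16) → |grid| = 20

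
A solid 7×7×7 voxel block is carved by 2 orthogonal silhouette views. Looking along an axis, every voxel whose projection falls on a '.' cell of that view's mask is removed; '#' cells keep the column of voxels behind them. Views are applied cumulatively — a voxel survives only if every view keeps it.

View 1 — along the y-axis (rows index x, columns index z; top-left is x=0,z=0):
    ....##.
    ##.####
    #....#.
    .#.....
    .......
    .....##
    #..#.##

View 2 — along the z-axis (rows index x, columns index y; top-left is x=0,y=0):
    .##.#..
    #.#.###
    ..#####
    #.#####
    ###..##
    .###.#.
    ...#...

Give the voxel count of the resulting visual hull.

full grid |V| = 343
[1] y-view keeps 17 columns → grid now 119
[2] z-view keeps 29 columns → grid now 64

|visual hull| = 64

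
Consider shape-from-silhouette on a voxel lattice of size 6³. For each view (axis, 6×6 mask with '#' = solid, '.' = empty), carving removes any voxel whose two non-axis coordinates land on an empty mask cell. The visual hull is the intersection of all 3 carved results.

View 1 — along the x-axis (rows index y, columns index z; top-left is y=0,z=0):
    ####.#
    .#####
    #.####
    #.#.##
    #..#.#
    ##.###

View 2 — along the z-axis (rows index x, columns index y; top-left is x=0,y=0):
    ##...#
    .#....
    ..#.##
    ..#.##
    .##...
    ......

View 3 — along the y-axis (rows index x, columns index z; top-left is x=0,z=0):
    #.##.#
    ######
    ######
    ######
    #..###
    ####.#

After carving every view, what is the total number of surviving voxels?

start: 6×6×6 = 216 voxels
carve view 1 (along x, YZ-mask fill 27/36): 162 voxels remain
carve view 2 (along z, XY-mask fill 12/36): 56 voxels remain
carve view 3 (along y, XZ-mask fill 31/36): 48 voxels remain

|visual hull| = 48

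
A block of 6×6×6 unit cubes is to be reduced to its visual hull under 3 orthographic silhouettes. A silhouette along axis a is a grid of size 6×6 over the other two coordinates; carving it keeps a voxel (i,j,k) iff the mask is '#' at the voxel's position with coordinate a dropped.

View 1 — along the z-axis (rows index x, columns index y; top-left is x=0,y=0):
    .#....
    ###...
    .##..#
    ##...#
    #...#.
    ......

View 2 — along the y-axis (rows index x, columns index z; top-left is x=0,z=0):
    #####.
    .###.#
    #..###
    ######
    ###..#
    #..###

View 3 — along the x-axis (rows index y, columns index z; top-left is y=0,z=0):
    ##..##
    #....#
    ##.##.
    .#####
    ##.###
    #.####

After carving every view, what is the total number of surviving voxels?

|visual hull| = 32

full grid |V| = 216
[1] z-view keeps 12 columns → grid now 72
[2] y-view keeps 27 columns → grid now 55
[3] x-view keeps 25 columns → grid now 32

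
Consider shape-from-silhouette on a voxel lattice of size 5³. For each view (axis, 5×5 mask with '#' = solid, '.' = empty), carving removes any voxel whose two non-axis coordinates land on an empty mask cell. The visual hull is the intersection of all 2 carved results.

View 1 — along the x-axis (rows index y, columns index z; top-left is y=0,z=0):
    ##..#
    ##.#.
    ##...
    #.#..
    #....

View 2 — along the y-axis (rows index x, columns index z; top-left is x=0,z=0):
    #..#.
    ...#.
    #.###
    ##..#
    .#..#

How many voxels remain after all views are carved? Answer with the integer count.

start: 5×5×5 = 125 voxels
V1 x: intersect with YZ mask (11 set) -- 55 left
V2 y: intersect with XZ mask (12 set) -- 28 left

28 voxels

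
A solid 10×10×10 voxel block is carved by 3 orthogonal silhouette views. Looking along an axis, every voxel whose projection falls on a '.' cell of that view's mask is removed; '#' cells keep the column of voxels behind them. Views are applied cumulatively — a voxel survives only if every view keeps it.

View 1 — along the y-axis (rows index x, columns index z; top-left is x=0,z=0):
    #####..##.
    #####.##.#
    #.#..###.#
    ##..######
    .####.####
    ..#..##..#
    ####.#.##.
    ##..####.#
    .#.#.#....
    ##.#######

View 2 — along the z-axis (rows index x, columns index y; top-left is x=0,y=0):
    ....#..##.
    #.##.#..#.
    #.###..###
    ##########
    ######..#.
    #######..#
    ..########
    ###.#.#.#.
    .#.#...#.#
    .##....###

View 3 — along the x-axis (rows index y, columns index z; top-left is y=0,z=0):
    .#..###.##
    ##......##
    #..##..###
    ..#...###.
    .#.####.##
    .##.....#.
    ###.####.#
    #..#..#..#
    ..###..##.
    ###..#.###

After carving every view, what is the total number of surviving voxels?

full grid |V| = 1000
carve view 1 (along y, XZ-mask fill 67/100): 670 voxels remain
carve view 2 (along z, XY-mask fill 63/100): 426 voxels remain
carve view 3 (along x, YZ-mask fill 54/100): 230 voxels remain

|visual hull| = 230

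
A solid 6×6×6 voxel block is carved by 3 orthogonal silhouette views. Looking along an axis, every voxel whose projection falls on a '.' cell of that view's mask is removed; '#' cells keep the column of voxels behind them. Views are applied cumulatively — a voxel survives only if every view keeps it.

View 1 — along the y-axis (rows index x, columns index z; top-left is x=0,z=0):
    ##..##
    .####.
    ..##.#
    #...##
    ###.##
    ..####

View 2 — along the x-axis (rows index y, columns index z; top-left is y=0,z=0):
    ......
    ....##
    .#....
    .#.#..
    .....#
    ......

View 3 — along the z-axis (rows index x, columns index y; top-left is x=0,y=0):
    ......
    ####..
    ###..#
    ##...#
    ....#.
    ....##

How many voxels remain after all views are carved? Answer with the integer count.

voxel count = 9

full grid |V| = 216
carve view 1 (along y, XZ-mask fill 23/36): 138 voxels remain
carve view 2 (along x, YZ-mask fill 6/36): 24 voxels remain
carve view 3 (along z, XY-mask fill 14/36): 9 voxels remain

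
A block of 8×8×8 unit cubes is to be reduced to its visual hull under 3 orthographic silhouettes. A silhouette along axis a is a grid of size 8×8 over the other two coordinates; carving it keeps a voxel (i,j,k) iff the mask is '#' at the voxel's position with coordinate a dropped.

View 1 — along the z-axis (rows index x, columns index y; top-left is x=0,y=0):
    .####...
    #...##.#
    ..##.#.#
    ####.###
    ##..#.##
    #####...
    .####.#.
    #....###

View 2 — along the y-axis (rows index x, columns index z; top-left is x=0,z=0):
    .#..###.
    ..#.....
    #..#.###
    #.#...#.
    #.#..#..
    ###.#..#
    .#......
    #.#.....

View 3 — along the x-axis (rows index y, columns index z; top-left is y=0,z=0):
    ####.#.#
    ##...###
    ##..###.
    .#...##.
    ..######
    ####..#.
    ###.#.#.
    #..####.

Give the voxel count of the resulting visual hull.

full grid |V| = 512
[1] z-view keeps 38 columns → grid now 304
[2] y-view keeps 24 columns → grid now 114
[3] x-view keeps 40 columns → grid now 79

|visual hull| = 79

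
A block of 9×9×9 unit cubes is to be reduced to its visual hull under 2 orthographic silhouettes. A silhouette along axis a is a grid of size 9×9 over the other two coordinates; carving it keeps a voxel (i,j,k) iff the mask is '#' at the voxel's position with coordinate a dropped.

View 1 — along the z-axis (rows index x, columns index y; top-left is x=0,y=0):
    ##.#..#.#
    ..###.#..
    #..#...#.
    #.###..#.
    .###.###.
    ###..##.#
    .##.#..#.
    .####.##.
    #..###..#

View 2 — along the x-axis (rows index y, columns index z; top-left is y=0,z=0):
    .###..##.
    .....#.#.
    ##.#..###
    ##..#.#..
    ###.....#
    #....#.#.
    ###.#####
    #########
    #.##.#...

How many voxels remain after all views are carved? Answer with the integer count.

remaining voxels: 225

before carving: 729 voxels (9×9×9)
  1. axis=2 (XY plane), |mask|=44  ⇒  voxels=396
  2. axis=0 (YZ plane), |mask|=45  ⇒  voxels=225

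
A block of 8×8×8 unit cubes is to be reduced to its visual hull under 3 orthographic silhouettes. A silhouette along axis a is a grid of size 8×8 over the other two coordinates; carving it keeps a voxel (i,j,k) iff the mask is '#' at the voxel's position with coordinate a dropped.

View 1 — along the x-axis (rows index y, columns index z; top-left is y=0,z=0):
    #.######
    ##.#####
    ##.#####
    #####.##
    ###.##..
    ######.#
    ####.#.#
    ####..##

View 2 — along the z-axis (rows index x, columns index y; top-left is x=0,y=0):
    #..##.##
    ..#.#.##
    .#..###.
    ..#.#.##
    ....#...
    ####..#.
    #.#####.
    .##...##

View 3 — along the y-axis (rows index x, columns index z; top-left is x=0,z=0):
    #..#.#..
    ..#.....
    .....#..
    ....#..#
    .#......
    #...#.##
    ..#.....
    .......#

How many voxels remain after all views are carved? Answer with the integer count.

full grid |V| = 512
step 1: project along x, AND mask (52/64) → |grid| = 416
step 2: project along z, AND mask (33/64) → |grid| = 208
step 3: project along y, AND mask (14/64) → |grid| = 52

52 voxels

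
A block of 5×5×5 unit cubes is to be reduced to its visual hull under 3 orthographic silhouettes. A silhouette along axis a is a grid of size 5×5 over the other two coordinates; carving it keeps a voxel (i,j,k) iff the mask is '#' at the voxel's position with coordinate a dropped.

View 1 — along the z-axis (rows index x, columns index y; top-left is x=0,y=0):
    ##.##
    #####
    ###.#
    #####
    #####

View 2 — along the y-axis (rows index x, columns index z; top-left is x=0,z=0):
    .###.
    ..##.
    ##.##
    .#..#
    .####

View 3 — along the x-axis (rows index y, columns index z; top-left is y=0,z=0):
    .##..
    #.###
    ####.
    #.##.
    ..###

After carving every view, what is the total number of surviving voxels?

start: 5×5×5 = 125 voxels
[1] z-view keeps 23 columns → grid now 115
[2] y-view keeps 15 columns → grid now 68
[3] x-view keeps 16 columns → grid now 43

43 voxels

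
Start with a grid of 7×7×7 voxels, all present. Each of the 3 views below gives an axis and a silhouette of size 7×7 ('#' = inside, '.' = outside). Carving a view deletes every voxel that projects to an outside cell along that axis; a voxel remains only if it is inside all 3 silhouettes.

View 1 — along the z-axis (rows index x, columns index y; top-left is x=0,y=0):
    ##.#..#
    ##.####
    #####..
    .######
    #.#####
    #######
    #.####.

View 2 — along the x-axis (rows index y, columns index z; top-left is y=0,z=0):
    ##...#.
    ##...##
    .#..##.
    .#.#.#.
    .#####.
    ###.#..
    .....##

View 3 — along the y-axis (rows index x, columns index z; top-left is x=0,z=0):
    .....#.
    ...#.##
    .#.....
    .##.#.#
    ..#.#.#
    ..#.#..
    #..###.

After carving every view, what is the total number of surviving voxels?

remaining voxels: 52

before carving: 343 voxels (7×7×7)
step 1: project along z, AND mask (39/49) → |grid| = 273
step 2: project along x, AND mask (24/49) → |grid| = 134
step 3: project along y, AND mask (18/49) → |grid| = 52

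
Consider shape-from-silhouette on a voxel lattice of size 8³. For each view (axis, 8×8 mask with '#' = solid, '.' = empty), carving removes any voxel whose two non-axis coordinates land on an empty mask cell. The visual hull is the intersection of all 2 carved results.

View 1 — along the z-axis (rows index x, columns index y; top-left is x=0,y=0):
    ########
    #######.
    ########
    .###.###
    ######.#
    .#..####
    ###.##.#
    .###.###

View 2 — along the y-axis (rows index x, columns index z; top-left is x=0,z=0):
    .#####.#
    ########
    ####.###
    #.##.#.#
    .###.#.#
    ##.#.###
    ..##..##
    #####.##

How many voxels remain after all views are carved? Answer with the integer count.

full grid |V| = 512
V1 z: intersect with XY mask (53 set) -- 424 left
V2 y: intersect with XZ mask (48 set) -- 321 left

321 voxels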